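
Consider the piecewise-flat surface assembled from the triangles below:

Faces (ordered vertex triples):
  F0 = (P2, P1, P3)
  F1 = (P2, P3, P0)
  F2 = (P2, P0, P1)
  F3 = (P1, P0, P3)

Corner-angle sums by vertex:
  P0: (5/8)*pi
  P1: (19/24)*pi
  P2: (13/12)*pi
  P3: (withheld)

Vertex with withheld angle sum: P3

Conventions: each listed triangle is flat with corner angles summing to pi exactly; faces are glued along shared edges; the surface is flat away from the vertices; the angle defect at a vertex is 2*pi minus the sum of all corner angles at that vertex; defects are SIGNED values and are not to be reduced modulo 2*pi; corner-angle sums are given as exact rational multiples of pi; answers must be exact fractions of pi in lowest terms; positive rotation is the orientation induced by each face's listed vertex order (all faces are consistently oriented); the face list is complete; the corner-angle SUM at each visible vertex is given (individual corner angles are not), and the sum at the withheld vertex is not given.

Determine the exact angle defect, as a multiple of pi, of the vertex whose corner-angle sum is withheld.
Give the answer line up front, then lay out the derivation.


Answer: defect(P3) = pi/2

V = 4, E = 6, F = 4; chi = V - E + F = 2
Gauss-Bonnet: total defect = 2*pi*chi = 4*pi; visible defects sum to (7/2)*pi


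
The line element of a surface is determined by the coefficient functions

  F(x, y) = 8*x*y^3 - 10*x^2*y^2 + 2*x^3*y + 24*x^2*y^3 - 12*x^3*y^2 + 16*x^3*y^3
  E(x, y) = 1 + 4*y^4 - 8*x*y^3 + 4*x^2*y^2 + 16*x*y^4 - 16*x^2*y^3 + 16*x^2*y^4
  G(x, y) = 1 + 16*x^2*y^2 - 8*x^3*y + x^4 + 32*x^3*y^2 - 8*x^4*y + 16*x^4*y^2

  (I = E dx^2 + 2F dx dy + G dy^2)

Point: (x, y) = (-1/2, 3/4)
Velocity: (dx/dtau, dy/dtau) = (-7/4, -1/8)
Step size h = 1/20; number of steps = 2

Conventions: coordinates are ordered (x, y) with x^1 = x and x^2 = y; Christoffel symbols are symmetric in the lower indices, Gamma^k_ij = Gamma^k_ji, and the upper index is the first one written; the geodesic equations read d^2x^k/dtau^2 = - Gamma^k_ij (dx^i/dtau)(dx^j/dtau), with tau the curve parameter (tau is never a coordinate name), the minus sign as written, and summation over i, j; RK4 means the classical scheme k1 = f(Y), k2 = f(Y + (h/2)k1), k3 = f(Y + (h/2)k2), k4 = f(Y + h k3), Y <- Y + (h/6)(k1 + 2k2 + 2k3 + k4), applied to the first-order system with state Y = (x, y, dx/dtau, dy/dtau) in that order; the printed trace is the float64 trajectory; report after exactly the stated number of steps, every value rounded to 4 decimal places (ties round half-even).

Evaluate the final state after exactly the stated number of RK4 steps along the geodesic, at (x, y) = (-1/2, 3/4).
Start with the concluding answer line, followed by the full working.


Answer: x = -0.6785, y = 0.7427, dx/dtau = -1.8161, dy/dtau = -0.0221

f(Y) = (dx/dtau, dy/dtau, -Gamma^x_ij Y'^i Y'^j, -Gamma^y_ij Y'^i Y'^j) with the Gammas evaluated at the stage position; h = 0.050000; intermediate values shown to 6 dp
step 0: x = -0.5000, y = 0.7500, dx/dtau = -1.7500, dy/dtau = -0.1250
step 1:
  k1: at (x, y) = (-0.500000, 0.750000), (dx/dtau, dy/dtau) = (-1.750000, -0.125000); Gamma_xxx = 0.219512, Gamma_xxy = 0.292683, Gamma_xyy = -0.292683, Gamma_yxx = -0.292683, Gamma_yxy = -0.390244, Gamma_yyy = 0.390244; k1 = (-1.750000, -0.125000, -0.795732, 1.060976)
  k2: at (x, y) = (-0.543750, 0.746875), (dx/dtau, dy/dtau) = (-1.769893, -0.098476); Gamma_xxx = 0.203836, Gamma_xxy = 0.228310, Gamma_xyy = -0.274257, Gamma_yxx = -0.295745, Gamma_yxy = -0.331254, Gamma_yyy = 0.397919; k2 = (-1.769893, -0.098476, -0.715446, 1.038038)
  k3: at (x, y) = (-0.544247, 0.747538), (dx/dtau, dy/dtau) = (-1.767886, -0.099049); Gamma_xxx = 0.204421, Gamma_xxy = 0.227539, Gamma_xyy = -0.274016, Gamma_yxx = -0.296824, Gamma_yxy = -0.330392, Gamma_yyy = 0.397878; k3 = (-1.767886, -0.099049, -0.715901, 1.039506)
  k4: at (x, y) = (-0.588394, 0.745048), (dx/dtau, dy/dtau) = (-1.785795, -0.073025); Gamma_xxx = 0.190871, Gamma_xxy = 0.169867, Gamma_xyy = -0.253195, Gamma_yxx = -0.299553, Gamma_yxy = -0.266589, Gamma_yyy = 0.397365; k4 = (-1.785795, -0.073025, -0.651652, 1.022705)
  Y <- Y + (h/6)(k1 + 2k2 + 2k3 + k4): x = -0.5884, y = 0.7451, dx/dtau = -1.7859, dy/dtau = -0.0730
step 2:
  k1: at (x, y) = (-0.588428, 0.745058), (dx/dtau, dy/dtau) = (-1.785917, -0.073010); Gamma_xxx = 0.190873, Gamma_xxy = 0.169823, Gamma_xyy = -0.253178, Gamma_yxx = -0.299573, Gamma_yxy = -0.266535, Gamma_yyy = 0.397360; k1 = (-1.785917, -0.073010, -0.651727, 1.022879)
  k2: at (x, y) = (-0.633076, 0.743232), (dx/dtau, dy/dtau) = (-1.802210, -0.047438); Gamma_xxx = 0.179276, Gamma_xxy = 0.117739, Gamma_xyy = -0.230360, Gamma_yxx = -0.302404, Gamma_yxy = -0.198602, Gamma_yyy = 0.388573; k2 = (-1.802210, -0.047438, -0.601895, 1.015280)
  k3: at (x, y) = (-0.633483, 0.743872), (dx/dtau, dy/dtau) = (-1.800965, -0.047628); Gamma_xxx = 0.179785, Gamma_xxy = 0.117095, Gamma_xyy = -0.230103, Gamma_yxx = -0.303477, Gamma_yxy = -0.197656, Gamma_yyy = 0.388415; k3 = (-1.800965, -0.047628, -0.602694, 1.017348)
  k4: at (x, y) = (-0.678476, 0.742676), (dx/dtau, dy/dtau) = (-1.816052, -0.022143); Gamma_xxx = 0.169891, Gamma_xxy = 0.069885, Gamma_xyy = -0.205632, Gamma_yxx = -0.306678, Gamma_yxy = -0.126153, Gamma_yyy = 0.371196; k4 = (-1.816052, -0.022143, -0.565826, 1.021401)
  Y <- Y + (h/6)(k1 + 2k2 + 2k3 + k4): x = -0.6785, y = 0.7427, dx/dtau = -1.8161, dy/dtau = -0.0221


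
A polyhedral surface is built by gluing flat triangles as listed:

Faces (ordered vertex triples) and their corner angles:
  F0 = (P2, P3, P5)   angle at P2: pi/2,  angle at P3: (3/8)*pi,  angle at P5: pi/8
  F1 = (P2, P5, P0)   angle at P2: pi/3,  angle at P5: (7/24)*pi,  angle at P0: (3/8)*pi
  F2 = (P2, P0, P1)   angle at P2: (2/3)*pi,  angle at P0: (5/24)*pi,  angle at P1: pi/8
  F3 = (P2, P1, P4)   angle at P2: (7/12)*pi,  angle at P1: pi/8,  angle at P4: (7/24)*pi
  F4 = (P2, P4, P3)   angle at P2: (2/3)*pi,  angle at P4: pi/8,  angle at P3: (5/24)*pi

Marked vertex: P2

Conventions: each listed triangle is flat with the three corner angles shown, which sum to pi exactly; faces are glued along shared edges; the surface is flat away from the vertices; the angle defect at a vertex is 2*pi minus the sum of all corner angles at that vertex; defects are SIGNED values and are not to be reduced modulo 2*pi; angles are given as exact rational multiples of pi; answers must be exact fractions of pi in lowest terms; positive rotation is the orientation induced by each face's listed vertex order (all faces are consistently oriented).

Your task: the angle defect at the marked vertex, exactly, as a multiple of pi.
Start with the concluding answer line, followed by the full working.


Answer: defect(P2) = (-3/4)*pi

Sum of corner angles at P2: (11/4)*pi
defect = 2*pi - (11/4)*pi


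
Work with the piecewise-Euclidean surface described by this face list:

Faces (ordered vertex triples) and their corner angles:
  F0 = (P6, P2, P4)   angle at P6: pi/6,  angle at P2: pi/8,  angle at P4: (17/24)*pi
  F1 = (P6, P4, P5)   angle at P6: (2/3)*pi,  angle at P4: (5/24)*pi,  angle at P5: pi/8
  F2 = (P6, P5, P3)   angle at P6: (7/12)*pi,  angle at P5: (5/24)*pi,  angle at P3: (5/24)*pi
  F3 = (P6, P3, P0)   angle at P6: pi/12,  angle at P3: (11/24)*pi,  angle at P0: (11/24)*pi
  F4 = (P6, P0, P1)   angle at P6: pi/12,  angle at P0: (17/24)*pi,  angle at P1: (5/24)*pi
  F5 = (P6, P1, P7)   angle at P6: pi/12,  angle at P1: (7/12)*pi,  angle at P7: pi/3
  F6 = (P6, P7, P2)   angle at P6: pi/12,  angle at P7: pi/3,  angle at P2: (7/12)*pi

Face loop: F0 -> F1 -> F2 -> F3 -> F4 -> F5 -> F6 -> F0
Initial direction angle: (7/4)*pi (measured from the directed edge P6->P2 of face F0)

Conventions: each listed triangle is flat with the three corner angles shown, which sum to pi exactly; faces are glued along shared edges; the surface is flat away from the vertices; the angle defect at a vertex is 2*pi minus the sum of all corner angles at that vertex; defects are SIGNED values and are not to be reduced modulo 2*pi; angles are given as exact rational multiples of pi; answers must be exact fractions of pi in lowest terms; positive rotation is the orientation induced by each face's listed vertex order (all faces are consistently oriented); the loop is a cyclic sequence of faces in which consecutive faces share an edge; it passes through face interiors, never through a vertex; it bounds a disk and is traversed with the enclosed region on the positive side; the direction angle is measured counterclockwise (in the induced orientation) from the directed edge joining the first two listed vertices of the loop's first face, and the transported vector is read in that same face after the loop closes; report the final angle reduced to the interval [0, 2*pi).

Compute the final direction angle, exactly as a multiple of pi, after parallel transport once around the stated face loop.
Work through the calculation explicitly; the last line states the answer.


enclosed vertex P6: corner angles sum to (7/4)*pi, defect = 2*pi - (7/4)*pi = pi/4
holonomy = initial angle + sum of enclosed defects (mod 2*pi), positive in the induced orientation
final angle = (7/4)*pi + pi/4 = 0 (mod 2*pi)

Answer: final direction angle = 0


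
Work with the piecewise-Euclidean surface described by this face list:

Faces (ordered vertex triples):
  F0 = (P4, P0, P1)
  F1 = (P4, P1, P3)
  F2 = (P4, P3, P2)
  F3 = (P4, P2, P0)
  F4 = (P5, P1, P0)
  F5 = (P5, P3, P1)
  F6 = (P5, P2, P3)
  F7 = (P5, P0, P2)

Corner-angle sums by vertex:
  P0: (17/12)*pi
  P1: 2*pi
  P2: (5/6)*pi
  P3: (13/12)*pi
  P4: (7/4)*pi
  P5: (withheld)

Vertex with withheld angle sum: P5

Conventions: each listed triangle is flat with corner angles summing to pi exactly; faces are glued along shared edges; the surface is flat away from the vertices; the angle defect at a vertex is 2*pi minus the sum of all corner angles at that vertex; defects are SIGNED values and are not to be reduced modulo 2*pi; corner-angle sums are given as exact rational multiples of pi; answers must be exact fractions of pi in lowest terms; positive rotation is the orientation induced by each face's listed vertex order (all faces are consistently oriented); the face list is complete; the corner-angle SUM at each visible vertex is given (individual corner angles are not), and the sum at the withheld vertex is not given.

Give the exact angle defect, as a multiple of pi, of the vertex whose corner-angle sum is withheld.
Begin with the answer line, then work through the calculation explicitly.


Answer: defect(P5) = (13/12)*pi

V = 6, E = 12, F = 8; chi = V - E + F = 2
Gauss-Bonnet: total defect = 2*pi*chi = 4*pi; visible defects sum to (35/12)*pi


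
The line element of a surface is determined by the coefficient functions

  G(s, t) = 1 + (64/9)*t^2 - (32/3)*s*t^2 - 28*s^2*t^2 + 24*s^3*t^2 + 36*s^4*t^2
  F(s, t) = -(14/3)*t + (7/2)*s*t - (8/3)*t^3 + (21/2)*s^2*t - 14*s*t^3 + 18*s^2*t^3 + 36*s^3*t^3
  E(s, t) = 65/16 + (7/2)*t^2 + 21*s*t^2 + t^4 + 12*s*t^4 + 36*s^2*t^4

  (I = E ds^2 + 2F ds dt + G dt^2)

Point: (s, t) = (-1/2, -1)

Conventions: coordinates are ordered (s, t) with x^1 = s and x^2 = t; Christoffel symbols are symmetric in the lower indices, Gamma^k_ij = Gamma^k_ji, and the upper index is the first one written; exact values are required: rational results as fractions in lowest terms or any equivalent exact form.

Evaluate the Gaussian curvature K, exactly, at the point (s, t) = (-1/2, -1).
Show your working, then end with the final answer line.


E = 17/16, F = -13/24, G = 205/36, EG - F^2 = 829/144 at the point
E_s = -3, E_t = -2, F_s = 12, F_t = 221/24, G_s = 52/3, G_t = -169/18
E_tt = 34, F_st = -22, G_ss = -20
The intrinsic route: Brioschi's K = (det M1 - det M2)/(EG - F^2)^2.
M1 = [[-E_tt/2 + F_st - G_ss/2, E_s/2, F_s - E_t/2], [F_t - G_s/2, E, F], [G_t/2, F, G]] = [[-29, -3/2, 13], [13/24, 17/16, -13/24], [-169/36, -13/24, 205/36]]; det M1 = -946/9
M2 = [[0, E_t/2, G_s/2], [E_t/2, E, F], [G_s/2, F, G]] = [[0, -1, 26/3], [-1, 17/16, -13/24], [26/3, -13/24, 205/36]]; det M2 = -685/9
det M1 - det M2 = -29; K = -29 / (829/144)^2 = -601344/687241

Answer: K = -601344/687241


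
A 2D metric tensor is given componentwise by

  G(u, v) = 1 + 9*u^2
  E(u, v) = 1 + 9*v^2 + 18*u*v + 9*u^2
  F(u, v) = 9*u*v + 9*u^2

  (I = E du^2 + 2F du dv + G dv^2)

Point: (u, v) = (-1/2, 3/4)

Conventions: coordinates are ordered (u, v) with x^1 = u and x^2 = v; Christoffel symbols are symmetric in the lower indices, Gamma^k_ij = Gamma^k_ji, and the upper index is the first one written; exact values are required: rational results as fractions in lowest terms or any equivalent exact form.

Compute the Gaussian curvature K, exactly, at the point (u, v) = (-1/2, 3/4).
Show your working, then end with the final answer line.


E = 25/16, F = -9/8, G = 13/4, EG - F^2 = 61/16 at the point
E_u = 9/2, E_v = 9/2, F_u = -9/4, F_v = -9/2, G_u = -9, G_v = 0
E_vv = 18, F_uv = 9, G_uu = 18
Compute both Brioschi determinants and normalise by (EG - F^2)^2.
M1 = [[-E_vv/2 + F_uv - G_uu/2, E_u/2, F_u - E_v/2], [F_v - G_u/2, E, F], [G_v/2, F, G]] = [[-9, 9/4, -9/2], [0, 25/16, -9/8], [0, -9/8, 13/4]]; det M1 = -549/16
M2 = [[0, E_v/2, G_u/2], [E_v/2, E, F], [G_u/2, F, G]] = [[0, 9/4, -9/2], [9/4, 25/16, -9/8], [-9/2, -9/8, 13/4]]; det M2 = -405/16
det M1 - det M2 = -9; K = -9 / (61/16)^2 = -2304/3721

Answer: K = -2304/3721


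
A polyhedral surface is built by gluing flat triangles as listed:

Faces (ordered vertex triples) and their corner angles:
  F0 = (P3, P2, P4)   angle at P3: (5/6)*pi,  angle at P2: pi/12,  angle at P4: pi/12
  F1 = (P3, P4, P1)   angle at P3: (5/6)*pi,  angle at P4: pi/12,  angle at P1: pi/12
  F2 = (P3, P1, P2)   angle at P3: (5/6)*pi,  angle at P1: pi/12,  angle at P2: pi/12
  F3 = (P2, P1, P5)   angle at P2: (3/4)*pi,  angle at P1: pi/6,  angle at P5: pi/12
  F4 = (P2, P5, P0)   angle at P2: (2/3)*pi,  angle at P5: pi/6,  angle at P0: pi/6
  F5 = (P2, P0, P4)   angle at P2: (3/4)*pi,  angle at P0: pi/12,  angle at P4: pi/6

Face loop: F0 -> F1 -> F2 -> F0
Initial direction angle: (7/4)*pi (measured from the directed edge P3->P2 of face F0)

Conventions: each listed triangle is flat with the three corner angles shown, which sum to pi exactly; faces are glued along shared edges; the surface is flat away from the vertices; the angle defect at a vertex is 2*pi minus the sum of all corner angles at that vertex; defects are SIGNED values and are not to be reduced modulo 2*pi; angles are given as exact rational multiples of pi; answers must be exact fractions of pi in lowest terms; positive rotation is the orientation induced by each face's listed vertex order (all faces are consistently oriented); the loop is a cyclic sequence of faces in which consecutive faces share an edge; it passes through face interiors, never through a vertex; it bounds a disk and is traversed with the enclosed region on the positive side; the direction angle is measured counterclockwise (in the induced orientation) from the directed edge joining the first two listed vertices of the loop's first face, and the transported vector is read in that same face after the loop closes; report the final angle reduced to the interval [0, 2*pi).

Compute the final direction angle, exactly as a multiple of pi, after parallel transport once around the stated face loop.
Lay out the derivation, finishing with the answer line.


enclosed vertex P3: corner angles sum to (5/2)*pi, defect = 2*pi - (5/2)*pi = -pi/2
final direction = starting direction + enclosed defect total, reduced mod 2*pi (induced orientation)
final angle = (7/4)*pi - pi/2 = (5/4)*pi (mod 2*pi)

Answer: final direction angle = (5/4)*pi


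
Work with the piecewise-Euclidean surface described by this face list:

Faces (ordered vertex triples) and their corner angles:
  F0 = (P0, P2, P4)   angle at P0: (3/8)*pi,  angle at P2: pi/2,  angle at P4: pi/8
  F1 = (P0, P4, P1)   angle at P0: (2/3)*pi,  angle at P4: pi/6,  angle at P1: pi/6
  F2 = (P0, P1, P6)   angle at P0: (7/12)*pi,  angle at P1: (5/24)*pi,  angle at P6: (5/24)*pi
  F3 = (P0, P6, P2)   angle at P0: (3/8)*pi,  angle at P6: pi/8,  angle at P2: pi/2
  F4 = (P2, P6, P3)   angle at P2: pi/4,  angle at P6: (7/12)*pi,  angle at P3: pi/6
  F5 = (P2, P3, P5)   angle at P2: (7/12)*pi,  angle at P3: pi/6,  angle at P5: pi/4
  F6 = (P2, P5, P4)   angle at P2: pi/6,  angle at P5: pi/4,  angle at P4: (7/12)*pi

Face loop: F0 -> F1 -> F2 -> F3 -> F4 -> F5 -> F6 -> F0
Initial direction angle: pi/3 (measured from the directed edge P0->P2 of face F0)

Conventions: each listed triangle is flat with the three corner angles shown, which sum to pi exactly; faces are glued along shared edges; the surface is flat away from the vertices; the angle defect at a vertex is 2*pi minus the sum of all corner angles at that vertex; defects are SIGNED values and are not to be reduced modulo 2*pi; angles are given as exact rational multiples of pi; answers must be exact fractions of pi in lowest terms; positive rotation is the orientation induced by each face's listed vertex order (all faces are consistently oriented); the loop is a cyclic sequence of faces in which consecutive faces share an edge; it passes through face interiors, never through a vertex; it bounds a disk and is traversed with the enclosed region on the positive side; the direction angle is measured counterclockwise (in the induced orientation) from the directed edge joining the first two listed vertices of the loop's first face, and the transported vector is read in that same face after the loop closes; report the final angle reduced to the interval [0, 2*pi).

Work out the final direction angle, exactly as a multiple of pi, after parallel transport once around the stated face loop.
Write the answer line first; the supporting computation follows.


Answer: final direction angle = pi/3

enclosed vertex P0: corner angles sum to 2*pi, defect = 2*pi - 2*pi = 0
enclosed vertex P2: corner angles sum to 2*pi, defect = 2*pi - 2*pi = 0
adding the enclosed defects to the starting angle (mod 2*pi, induced orientation) gives the holonomy
final angle = pi/3 + 0 = pi/3 (mod 2*pi)


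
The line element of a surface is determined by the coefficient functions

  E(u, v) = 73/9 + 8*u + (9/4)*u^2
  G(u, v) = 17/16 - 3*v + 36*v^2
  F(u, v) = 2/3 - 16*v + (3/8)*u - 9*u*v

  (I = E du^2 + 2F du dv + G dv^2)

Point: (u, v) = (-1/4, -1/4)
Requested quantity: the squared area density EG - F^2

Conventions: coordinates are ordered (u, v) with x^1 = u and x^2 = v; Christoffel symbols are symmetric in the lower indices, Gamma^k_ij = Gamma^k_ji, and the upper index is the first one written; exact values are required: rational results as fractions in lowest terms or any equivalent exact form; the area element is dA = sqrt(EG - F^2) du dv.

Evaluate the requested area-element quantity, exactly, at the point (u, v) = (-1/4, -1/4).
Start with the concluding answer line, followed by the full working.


Answer: EG - F^2 = 5365/576

E = 3601/576, F = 385/96, G = 65/16; EG - F^2 = 5365/576


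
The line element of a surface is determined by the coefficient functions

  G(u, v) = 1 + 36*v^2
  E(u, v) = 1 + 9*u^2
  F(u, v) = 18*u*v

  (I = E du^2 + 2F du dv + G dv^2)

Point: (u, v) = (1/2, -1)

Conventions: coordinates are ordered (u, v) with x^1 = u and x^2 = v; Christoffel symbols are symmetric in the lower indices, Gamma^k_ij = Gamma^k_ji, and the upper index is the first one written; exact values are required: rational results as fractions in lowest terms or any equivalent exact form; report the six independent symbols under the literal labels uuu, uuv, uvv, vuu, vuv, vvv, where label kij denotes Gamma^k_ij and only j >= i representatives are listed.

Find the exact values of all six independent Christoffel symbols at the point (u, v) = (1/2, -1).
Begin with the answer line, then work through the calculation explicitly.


Answer: Gamma_uuu = 18/157, Gamma_uuv = 0, Gamma_uvv = 36/157, Gamma_vuu = -72/157, Gamma_vuv = 0, Gamma_vvv = -144/157

E = 13/4, F = -9, G = 37 at the point
E_u = 9, E_v = 0, F_u = -18, F_v = 9, G_u = 0, G_v = -72
EG - F^2 = 157/4;  g^inv = (4/157) * [[37, 9], [9, 13/4]]
first-kind symbols [ij,l] = (1/2)(d_i g_jl + d_j g_il - d_l g_ij): [uu,u] = E_u/2 = 9/2, [uu,v] = F_u - E_v/2 = -18, [uv,u] = E_v/2 = 0, [uv,v] = G_u/2 = 0, [vv,u] = F_v - G_u/2 = 9, [vv,v] = G_v/2 = -36
Gamma^u_ij = (G*[ij,u] - F*[ij,v])/(EG - F^2), Gamma^v_ij = (E*[ij,v] - F*[ij,u])/(EG - F^2)


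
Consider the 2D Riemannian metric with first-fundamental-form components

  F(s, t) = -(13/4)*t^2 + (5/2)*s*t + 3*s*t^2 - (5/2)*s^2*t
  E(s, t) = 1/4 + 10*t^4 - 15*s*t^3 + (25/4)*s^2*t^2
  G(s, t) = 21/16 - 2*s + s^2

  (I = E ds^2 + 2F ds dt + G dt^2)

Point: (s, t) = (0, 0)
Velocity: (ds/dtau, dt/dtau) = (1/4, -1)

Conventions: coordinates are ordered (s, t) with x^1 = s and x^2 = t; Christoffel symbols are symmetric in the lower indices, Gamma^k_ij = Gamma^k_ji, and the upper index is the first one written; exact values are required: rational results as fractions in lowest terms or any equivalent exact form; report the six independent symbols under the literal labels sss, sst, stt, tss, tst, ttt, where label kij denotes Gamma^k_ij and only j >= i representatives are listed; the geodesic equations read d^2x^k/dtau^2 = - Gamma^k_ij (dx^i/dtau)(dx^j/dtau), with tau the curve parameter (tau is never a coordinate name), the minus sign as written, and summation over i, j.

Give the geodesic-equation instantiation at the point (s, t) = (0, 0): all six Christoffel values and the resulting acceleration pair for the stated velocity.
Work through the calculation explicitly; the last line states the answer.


E = 1/4, F = 0, G = 21/16 at the point
E_s = 0, E_t = 0, F_s = 0, F_t = 0, G_s = -2, G_t = 0
EG - F^2 = 21/64;  g^inv = (64/21) * [[21/16, 0], [0, 1/4]]
first-kind symbols [ij,l] = (1/2)(d_i g_jl + d_j g_il - d_l g_ij): [ss,s] = E_s/2 = 0, [ss,t] = F_s - E_t/2 = 0, [st,s] = E_t/2 = 0, [st,t] = G_s/2 = -1, [tt,s] = F_t - G_s/2 = 1, [tt,t] = G_t/2 = 0
Gamma^s_ij = (G*[ij,s] - F*[ij,t])/(EG - F^2), Gamma^t_ij = (E*[ij,t] - F*[ij,s])/(EG - F^2)
Gamma_sss = 0, Gamma_sst = 0, Gamma_stt = 4, Gamma_tss = 0, Gamma_tst = -16/21, Gamma_ttt = 0
d^2s/dtau^2 = -(Gamma_sss*(1/4)^2 + 2*Gamma_sst*(1/4)*(-1) + Gamma_stt*(-1)^2) = -4
d^2t/dtau^2 = -(Gamma_tss*(1/4)^2 + 2*Gamma_tst*(1/4)*(-1) + Gamma_ttt*(-1)^2) = -8/21

Answer: Gamma_sss = 0, Gamma_sst = 0, Gamma_stt = 4, Gamma_tss = 0, Gamma_tst = -16/21, Gamma_ttt = 0; accelerations (d^2s/dtau^2, d^2t/dtau^2) = (-4, -8/21)


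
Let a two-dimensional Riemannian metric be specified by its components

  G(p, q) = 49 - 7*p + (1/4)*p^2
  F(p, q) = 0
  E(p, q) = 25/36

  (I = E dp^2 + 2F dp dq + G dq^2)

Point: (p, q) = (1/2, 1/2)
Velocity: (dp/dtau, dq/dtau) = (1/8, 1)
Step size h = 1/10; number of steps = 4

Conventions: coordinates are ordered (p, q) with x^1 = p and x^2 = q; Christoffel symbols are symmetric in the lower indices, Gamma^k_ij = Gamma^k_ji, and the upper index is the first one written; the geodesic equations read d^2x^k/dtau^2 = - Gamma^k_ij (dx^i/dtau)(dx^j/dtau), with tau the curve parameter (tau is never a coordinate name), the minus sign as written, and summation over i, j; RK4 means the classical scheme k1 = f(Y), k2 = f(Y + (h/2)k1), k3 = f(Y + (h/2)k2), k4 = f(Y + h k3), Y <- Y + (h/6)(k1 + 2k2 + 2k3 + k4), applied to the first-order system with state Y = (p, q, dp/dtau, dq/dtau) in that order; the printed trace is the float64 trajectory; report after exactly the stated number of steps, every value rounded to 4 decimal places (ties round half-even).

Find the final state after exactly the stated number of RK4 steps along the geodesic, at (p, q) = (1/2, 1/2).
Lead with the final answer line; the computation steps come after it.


Answer: p = 0.1653, q = 0.8940, dp/dtau = -1.7754, dq/dtau = 0.9522

f(Y) = (dp/dtau, dq/dtau, -Gamma^p_ij Y'^i Y'^j, -Gamma^q_ij Y'^i Y'^j) with the Gammas evaluated at the stage position; h = 0.100000; intermediate values shown to 6 dp
step 0: p = 0.5000, q = 0.5000, dp/dtau = 0.1250, dq/dtau = 1.0000
step 1:
  k1: at (p, q) = (0.500000, 0.500000), (dp/dtau, dq/dtau) = (0.125000, 1.000000); Gamma_ppp = 0.000000, Gamma_ppq = 0.000000, Gamma_pqq = 4.860000, Gamma_qpp = 0.000000, Gamma_qpq = -0.074074, Gamma_qqq = 0.000000; k1 = (0.125000, 1.000000, -4.860000, 0.018519)
  k2: at (p, q) = (0.506250, 0.550000), (dp/dtau, dq/dtau) = (-0.118000, 1.000926); Gamma_ppp = 0.000000, Gamma_ppq = 0.000000, Gamma_pqq = 4.857750, Gamma_qpp = 0.000000, Gamma_qpq = -0.074108, Gamma_qqq = 0.000000; k2 = (-0.118000, 1.000926, -4.866750, -0.017506)
  k3: at (p, q) = (0.494100, 0.550046), (dp/dtau, dq/dtau) = (-0.118337, 0.999125); Gamma_ppp = 0.000000, Gamma_ppq = 0.000000, Gamma_pqq = 4.862124, Gamma_qpp = 0.000000, Gamma_qpq = -0.074042, Gamma_qqq = 0.000000; k3 = (-0.118337, 0.999125, -4.853616, -0.017508)
  k4: at (p, q) = (0.488166, 0.599912), (dp/dtau, dq/dtau) = (-0.360362, 0.998249); Gamma_ppp = 0.000000, Gamma_ppq = 0.000000, Gamma_pqq = 4.864260, Gamma_qpp = 0.000000, Gamma_qpq = -0.074009, Gamma_qqq = 0.000000; k4 = (-0.360362, 0.998249, -4.847242, -0.053247)
  Y <- Y + (h/6)(k1 + 2k2 + 2k3 + k4): p = 0.4882, q = 0.6000, dp/dtau = -0.3608, dq/dtau = 0.9983
step 2:
  k1: at (p, q) = (0.488199, 0.599973), (dp/dtau, dq/dtau) = (-0.360800, 0.998254); Gamma_ppp = 0.000000, Gamma_ppq = 0.000000, Gamma_pqq = 4.864248, Gamma_qpp = 0.000000, Gamma_qpq = -0.074009, Gamma_qqq = 0.000000; k1 = (-0.360800, 0.998254, -4.847278, -0.053312)
  k2: at (p, q) = (0.470159, 0.649885), (dp/dtau, dq/dtau) = (-0.603163, 0.995588); Gamma_ppp = 0.000000, Gamma_ppq = 0.000000, Gamma_pqq = 4.870743, Gamma_qpp = 0.000000, Gamma_qpq = -0.073911, Gamma_qqq = 0.000000; k2 = (-0.603163, 0.995588, -4.827862, -0.088767)
  k3: at (p, q) = (0.458041, 0.649752), (dp/dtau, dq/dtau) = (-0.602193, 0.993816); Gamma_ppp = 0.000000, Gamma_ppq = 0.000000, Gamma_pqq = 4.875105, Gamma_qpp = 0.000000, Gamma_qpq = -0.073845, Gamma_qqq = 0.000000; k3 = (-0.602193, 0.993816, -4.814993, -0.088387)
  k4: at (p, q) = (0.427980, 0.699354), (dp/dtau, dq/dtau) = (-0.842299, 0.989415); Gamma_ppp = 0.000000, Gamma_ppq = 0.000000, Gamma_pqq = 4.885927, Gamma_qpp = 0.000000, Gamma_qpq = -0.073681, Gamma_qqq = 0.000000; k4 = (-0.842299, 0.989415, -4.783043, -0.122809)
  Y <- Y + (h/6)(k1 + 2k2 + 2k3 + k4): p = 0.4280, q = 0.6994, dp/dtau = -0.8427, dq/dtau = 0.9894
step 3:
  k1: at (p, q) = (0.427969, 0.699414), (dp/dtau, dq/dtau) = (-0.842733, 0.989414); Gamma_ppp = 0.000000, Gamma_ppq = 0.000000, Gamma_pqq = 4.885931, Gamma_qpp = 0.000000, Gamma_qpq = -0.073681, Gamma_qqq = 0.000000; k1 = (-0.842733, 0.989414, -4.783029, -0.122872)
  k2: at (p, q) = (0.385833, 0.748884), (dp/dtau, dq/dtau) = (-1.081885, 0.983270); Gamma_ppp = 0.000000, Gamma_ppq = 0.000000, Gamma_pqq = 4.901100, Gamma_qpp = 0.000000, Gamma_qpq = -0.073453, Gamma_qqq = 0.000000; k2 = (-1.081885, 0.983270, -4.738481, -0.156276)
  k3: at (p, q) = (0.373875, 0.748577), (dp/dtau, dq/dtau) = (-1.079657, 0.981600); Gamma_ppp = 0.000000, Gamma_ppq = 0.000000, Gamma_pqq = 4.905405, Gamma_qpp = 0.000000, Gamma_qpq = -0.073388, Gamma_qqq = 0.000000; k3 = (-1.079657, 0.981600, -4.726544, -0.155553)
  k4: at (p, q) = (0.320003, 0.797574), (dp/dtau, dq/dtau) = (-1.315388, 0.973858); Gamma_ppp = 0.000000, Gamma_ppq = 0.000000, Gamma_pqq = 4.924799, Gamma_qpp = 0.000000, Gamma_qpq = -0.073099, Gamma_qqq = 0.000000; k4 = (-1.315388, 0.973858, -4.670679, -0.187281)
  Y <- Y + (h/6)(k1 + 2k2 + 2k3 + k4): p = 0.3199, q = 0.7976, dp/dtau = -1.3158, dq/dtau = 0.9739
step 4:
  k1: at (p, q) = (0.319949, 0.797631), (dp/dtau, dq/dtau) = (-1.315796, 0.973850); Gamma_ppp = 0.000000, Gamma_ppq = 0.000000, Gamma_pqq = 4.924818, Gamma_qpp = 0.000000, Gamma_qpq = -0.073099, Gamma_qqq = 0.000000; k1 = (-1.315796, 0.973850, -4.670618, -0.187337)
  k2: at (p, q) = (0.254159, 0.846323), (dp/dtau, dq/dtau) = (-1.549327, 0.964483); Gamma_ppp = 0.000000, Gamma_ppq = 0.000000, Gamma_pqq = 4.948503, Gamma_qpp = 0.000000, Gamma_qpq = -0.072749, Gamma_qqq = 0.000000; k2 = (-1.549327, 0.964483, -4.603235, -0.217418)
  k3: at (p, q) = (0.242483, 0.845855), (dp/dtau, dq/dtau) = (-1.545958, 0.962979); Gamma_ppp = 0.000000, Gamma_ppq = 0.000000, Gamma_pqq = 4.952706, Gamma_qpp = 0.000000, Gamma_qpq = -0.072688, Gamma_qqq = 0.000000; k3 = (-1.545958, 0.962979, -4.592787, -0.216424)
  k4: at (p, q) = (0.165353, 0.893929), (dp/dtau, dq/dtau) = (-1.775075, 0.952208); Gamma_ppp = 0.000000, Gamma_ppq = 0.000000, Gamma_pqq = 4.980473, Gamma_qpp = 0.000000, Gamma_qpq = -0.072282, Gamma_qqq = 0.000000; k4 = (-1.775075, 0.952208, -4.515792, -0.244349)
  Y <- Y + (h/6)(k1 + 2k2 + 2k3 + k4): p = 0.1653, q = 0.8940, dp/dtau = -1.7754, dq/dtau = 0.9522


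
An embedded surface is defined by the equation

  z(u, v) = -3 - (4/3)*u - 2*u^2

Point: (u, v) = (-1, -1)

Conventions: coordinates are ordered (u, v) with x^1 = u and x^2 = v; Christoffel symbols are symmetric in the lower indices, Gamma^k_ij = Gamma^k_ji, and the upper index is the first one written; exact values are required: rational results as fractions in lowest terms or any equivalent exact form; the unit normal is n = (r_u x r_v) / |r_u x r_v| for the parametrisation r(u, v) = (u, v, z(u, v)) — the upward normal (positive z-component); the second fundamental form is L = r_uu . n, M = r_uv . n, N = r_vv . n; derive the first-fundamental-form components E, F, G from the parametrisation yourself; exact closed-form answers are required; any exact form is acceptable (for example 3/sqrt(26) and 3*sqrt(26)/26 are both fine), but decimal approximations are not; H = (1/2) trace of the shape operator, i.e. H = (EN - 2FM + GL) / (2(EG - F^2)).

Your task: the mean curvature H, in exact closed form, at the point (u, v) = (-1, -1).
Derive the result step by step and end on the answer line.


z_u = 8/3, z_v = 0, z_uu = -4, z_uv = 0, z_vv = 0
E = 73/9, F = 0, G = 1; answer radicand W^2 = 73/9
unnormalised second-form numerators: l = -4, m = 0, n = 0; L = l/sqrt(73/9), and similarly M = m/sqrt(W^2), N = n/sqrt(W^2)
H = (E*n - 2*F*m + G*l) / (2*(EG - F^2)*sqrt(W^2)); E*n - 2*F*m + G*l = -4, EG - F^2 = 73/9, so H = (-18/73)/sqrt(73/9)

Answer: H = -54*sqrt(73)/5329


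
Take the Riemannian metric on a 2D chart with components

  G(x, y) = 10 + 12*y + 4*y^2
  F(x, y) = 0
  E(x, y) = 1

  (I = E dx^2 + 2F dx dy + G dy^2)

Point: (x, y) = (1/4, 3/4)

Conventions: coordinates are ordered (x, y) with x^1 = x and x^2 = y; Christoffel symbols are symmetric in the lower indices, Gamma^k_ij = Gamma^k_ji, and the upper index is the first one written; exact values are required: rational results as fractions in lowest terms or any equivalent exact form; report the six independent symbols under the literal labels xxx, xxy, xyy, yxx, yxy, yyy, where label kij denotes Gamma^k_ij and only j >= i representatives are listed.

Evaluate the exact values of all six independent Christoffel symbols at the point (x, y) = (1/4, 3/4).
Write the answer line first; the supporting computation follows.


Answer: Gamma_xxx = 0, Gamma_xxy = 0, Gamma_xyy = 0, Gamma_yxx = 0, Gamma_yxy = 0, Gamma_yyy = 36/85

E = 1, F = 0, G = 85/4 at the point
E_x = 0, E_y = 0, F_x = 0, F_y = 0, G_x = 0, G_y = 18
EG - F^2 = 85/4;  g^inv = (4/85) * [[85/4, 0], [0, 1]]
first-kind symbols [ij,l] = (1/2)(d_i g_jl + d_j g_il - d_l g_ij): [xx,x] = E_x/2 = 0, [xx,y] = F_x - E_y/2 = 0, [xy,x] = E_y/2 = 0, [xy,y] = G_x/2 = 0, [yy,x] = F_y - G_x/2 = 0, [yy,y] = G_y/2 = 9
Gamma^x_ij = (G*[ij,x] - F*[ij,y])/(EG - F^2), Gamma^y_ij = (E*[ij,y] - F*[ij,x])/(EG - F^2)


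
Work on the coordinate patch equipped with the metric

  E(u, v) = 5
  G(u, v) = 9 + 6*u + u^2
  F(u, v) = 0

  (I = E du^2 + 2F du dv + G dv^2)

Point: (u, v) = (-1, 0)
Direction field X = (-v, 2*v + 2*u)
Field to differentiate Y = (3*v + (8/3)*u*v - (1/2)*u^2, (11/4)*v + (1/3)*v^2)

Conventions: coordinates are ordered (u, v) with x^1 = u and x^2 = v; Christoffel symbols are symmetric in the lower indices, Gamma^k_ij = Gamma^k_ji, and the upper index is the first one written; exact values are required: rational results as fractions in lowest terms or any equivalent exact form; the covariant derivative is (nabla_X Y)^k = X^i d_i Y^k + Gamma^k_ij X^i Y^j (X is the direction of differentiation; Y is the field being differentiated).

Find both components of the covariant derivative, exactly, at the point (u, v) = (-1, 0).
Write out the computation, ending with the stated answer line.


E = 5, F = 0, G = 4 at the point
E_u = 0, E_v = 0, F_u = 0, F_v = 0, G_u = 4, G_v = 0
EG - F^2 = 20;  g^inv = (1/20) * [[4, 0], [0, 5]]
first-kind symbols [ij,l] = (1/2)(d_i g_jl + d_j g_il - d_l g_ij): [uu,u] = E_u/2 = 0, [uu,v] = F_u - E_v/2 = 0, [uv,u] = E_v/2 = 0, [uv,v] = G_u/2 = 2, [vv,u] = F_v - G_u/2 = -2, [vv,v] = G_v/2 = 0
Gamma^u_ij = (G*[ij,u] - F*[ij,v])/(EG - F^2), Gamma^v_ij = (E*[ij,v] - F*[ij,u])/(EG - F^2)
Gamma_uuu = 0, Gamma_uuv = 0, Gamma_uvv = -2/5, Gamma_vuu = 0, Gamma_vuv = 1/2, Gamma_vvv = 0
X = (0, -2), Y = (-1/2, 0) at the point

Answer: (nabla_X Y)^u = -2/3, (nabla_X Y)^v = -5


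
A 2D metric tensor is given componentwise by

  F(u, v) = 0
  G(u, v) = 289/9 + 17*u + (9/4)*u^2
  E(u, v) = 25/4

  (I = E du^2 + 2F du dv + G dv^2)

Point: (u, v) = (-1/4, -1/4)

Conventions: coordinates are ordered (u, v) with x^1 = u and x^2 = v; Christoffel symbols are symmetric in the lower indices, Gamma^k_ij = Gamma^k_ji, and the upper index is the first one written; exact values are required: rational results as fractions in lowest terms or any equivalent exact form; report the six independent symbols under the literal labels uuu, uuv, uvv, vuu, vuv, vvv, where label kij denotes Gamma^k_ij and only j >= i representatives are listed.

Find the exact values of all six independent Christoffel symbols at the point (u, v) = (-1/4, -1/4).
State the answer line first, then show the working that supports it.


Answer: Gamma_uuu = 0, Gamma_uuv = 0, Gamma_uvv = -127/100, Gamma_vuu = 0, Gamma_vuv = 36/127, Gamma_vvv = 0

E = 25/4, F = 0, G = 16129/576 at the point
E_u = 0, E_v = 0, F_u = 0, F_v = 0, G_u = 127/8, G_v = 0
EG - F^2 = 403225/2304;  g^inv = (2304/403225) * [[16129/576, 0], [0, 25/4]]
first-kind symbols [ij,l] = (1/2)(d_i g_jl + d_j g_il - d_l g_ij): [uu,u] = E_u/2 = 0, [uu,v] = F_u - E_v/2 = 0, [uv,u] = E_v/2 = 0, [uv,v] = G_u/2 = 127/16, [vv,u] = F_v - G_u/2 = -127/16, [vv,v] = G_v/2 = 0
Gamma^u_ij = (G*[ij,u] - F*[ij,v])/(EG - F^2), Gamma^v_ij = (E*[ij,v] - F*[ij,u])/(EG - F^2)


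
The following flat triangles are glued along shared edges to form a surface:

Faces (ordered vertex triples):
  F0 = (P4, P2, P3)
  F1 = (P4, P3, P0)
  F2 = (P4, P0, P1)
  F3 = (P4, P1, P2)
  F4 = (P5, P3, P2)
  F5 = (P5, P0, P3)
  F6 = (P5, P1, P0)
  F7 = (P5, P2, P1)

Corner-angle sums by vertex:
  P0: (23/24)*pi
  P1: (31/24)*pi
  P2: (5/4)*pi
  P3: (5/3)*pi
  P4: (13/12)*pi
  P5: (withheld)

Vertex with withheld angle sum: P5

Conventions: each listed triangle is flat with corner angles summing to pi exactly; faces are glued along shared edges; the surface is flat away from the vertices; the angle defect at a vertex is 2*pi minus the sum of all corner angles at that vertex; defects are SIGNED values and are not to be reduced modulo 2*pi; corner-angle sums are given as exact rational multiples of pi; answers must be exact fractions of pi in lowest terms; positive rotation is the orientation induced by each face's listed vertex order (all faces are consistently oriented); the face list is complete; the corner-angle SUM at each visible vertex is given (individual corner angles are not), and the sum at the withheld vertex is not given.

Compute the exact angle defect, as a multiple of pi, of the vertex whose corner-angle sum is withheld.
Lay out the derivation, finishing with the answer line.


V = 6, E = 12, F = 8; chi = V - E + F = 2
Gauss-Bonnet: total defect = 2*pi*chi = 4*pi; visible defects sum to (15/4)*pi

Answer: defect(P5) = pi/4


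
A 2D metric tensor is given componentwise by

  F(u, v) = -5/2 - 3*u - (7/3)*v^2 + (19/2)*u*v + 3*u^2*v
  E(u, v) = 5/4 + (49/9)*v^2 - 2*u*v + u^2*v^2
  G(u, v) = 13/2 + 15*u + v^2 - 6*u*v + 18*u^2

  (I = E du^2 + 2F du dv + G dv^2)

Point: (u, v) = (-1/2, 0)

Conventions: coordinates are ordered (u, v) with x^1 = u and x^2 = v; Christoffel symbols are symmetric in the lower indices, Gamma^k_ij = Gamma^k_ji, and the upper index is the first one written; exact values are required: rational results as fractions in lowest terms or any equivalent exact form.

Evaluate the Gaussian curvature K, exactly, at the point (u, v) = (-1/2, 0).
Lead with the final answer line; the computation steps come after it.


Answer: K = -1238/243

E = 5/4, F = -1, G = 7/2, EG - F^2 = 27/8 at the point
E_u = 0, E_v = 1, F_u = -3, F_v = -4, G_u = -3, G_v = 3
E_vv = 205/18, F_uv = 13/2, G_uu = 36
Using the Brioschi determinant formula for K from the metric derivatives:
M1 = [[-E_vv/2 + F_uv - G_uu/2, E_u/2, F_u - E_v/2], [F_v - G_u/2, E, F], [G_v/2, F, G]] = [[-619/36, 0, -7/2], [-5/2, 5/4, -1], [3/2, -1, 7/2]]; det M1 = -1927/32
M2 = [[0, E_v/2, G_u/2], [E_v/2, E, F], [G_u/2, F, G]] = [[0, 1/2, -3/2], [1/2, 5/4, -1], [-3/2, -1, 7/2]]; det M2 = -35/16
det M1 - det M2 = -1857/32; K = -1857/32 / (27/8)^2 = -1238/243


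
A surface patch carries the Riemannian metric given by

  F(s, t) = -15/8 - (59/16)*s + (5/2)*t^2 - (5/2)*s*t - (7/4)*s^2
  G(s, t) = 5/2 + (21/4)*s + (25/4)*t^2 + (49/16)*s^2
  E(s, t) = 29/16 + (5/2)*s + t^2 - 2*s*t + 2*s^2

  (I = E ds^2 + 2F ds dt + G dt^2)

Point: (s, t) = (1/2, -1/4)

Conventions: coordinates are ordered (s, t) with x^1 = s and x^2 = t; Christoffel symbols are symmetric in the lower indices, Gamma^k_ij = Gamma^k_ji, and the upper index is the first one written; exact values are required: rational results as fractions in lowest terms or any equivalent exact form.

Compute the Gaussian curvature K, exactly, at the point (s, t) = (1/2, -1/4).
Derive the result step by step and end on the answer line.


E = 31/8, F = -59/16, G = 201/32, EG - F^2 = 1375/128 at the point
E_s = 5, E_t = -3/2, F_s = -77/16, F_t = -5/2, G_s = 133/16, G_t = -25/8
E_tt = 2, F_st = -5/2, G_ss = 49/8
Apply the Brioschi formula K = (det M1 - det M2)/(EG - F^2)^2 over the derivative matrices of E, F, G.
M1 = [[-E_tt/2 + F_st - G_ss/2, E_s/2, F_s - E_t/2], [F_t - G_s/2, E, F], [G_t/2, F, G]] = [[-105/16, 5/2, -65/16], [-213/32, 31/8, -59/16], [-25/16, -59/16, 201/32]]; det M1 = -621595/8192
M2 = [[0, E_t/2, G_s/2], [E_t/2, E, F], [G_s/2, F, G]] = [[0, -3/4, 133/32], [-3/4, 31/8, -59/16], [133/32, -59/16, 201/32]]; det M2 = -388975/8192
det M1 - det M2 = -58155/2048; K = -58155/2048 / (1375/128)^2 = -93048/378125

Answer: K = -93048/378125


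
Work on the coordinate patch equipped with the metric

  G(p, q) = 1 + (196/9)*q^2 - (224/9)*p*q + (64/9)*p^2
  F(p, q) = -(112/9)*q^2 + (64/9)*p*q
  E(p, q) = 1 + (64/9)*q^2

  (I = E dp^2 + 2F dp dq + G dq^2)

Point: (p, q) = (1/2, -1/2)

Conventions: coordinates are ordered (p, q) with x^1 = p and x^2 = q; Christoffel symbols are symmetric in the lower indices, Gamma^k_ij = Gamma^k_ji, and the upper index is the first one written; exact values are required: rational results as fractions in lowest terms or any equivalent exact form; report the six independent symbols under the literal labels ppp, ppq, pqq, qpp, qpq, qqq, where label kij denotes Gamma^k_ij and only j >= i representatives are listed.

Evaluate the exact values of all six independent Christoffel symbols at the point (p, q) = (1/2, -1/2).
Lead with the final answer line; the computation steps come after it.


Answer: Gamma_ppp = 0, Gamma_ppq = -16/73, Gamma_pqq = 28/73, Gamma_qpp = 0, Gamma_qpq = 44/73, Gamma_qqq = -77/73

E = 25/9, F = -44/9, G = 130/9 at the point
E_p = 0, E_q = -64/9, F_p = -32/9, F_q = 16, G_p = 176/9, G_q = -308/9
EG - F^2 = 146/9;  g^inv = (9/146) * [[130/9, 44/9], [44/9, 25/9]]
first-kind symbols [ij,l] = (1/2)(d_i g_jl + d_j g_il - d_l g_ij): [pp,p] = E_p/2 = 0, [pp,q] = F_p - E_q/2 = 0, [pq,p] = E_q/2 = -32/9, [pq,q] = G_p/2 = 88/9, [qq,p] = F_q - G_p/2 = 56/9, [qq,q] = G_q/2 = -154/9
Gamma^p_ij = (G*[ij,p] - F*[ij,q])/(EG - F^2), Gamma^q_ij = (E*[ij,q] - F*[ij,p])/(EG - F^2)


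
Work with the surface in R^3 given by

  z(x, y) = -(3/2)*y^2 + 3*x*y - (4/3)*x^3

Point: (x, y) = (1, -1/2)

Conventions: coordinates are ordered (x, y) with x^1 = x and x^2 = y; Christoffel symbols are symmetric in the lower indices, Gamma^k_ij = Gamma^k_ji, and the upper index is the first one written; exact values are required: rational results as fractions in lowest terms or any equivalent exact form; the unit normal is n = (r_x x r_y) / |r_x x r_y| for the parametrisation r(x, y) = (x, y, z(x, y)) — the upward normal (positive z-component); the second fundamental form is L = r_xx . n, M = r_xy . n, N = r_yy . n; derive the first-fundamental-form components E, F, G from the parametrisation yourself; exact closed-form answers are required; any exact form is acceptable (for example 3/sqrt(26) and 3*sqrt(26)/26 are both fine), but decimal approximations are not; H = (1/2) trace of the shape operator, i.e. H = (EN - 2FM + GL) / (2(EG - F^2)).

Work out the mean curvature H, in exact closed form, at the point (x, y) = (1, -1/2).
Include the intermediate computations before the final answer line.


z_x = -11/2, z_y = 9/2, z_xx = -8, z_xy = 3, z_yy = -3
E = 125/4, F = -99/4, G = 85/4; answer radicand W^2 = 103/2
unnormalised second-form numerators: l = -8, m = 3, n = -3; L = l/sqrt(103/2), and similarly M = m/sqrt(W^2), N = n/sqrt(W^2)
H = (E*n - 2*F*m + G*l) / (2*(EG - F^2)*sqrt(W^2)); E*n - 2*F*m + G*l = -461/4, EG - F^2 = 103/2, so H = (-461/412)/sqrt(103/2)

Answer: H = -461*sqrt(206)/42436
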